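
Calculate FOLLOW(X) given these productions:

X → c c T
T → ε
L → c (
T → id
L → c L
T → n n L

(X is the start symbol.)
X is the start symbol, so $ ∈ FOLLOW(X).
X does not occur on any right-hand side.

Taking the union: FOLLOW(X) = { $ }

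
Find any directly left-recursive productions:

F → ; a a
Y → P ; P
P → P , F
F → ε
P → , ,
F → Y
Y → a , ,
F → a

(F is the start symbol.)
Direct left recursion occurs when N → N α for some non-terminal N (the right-hand side begins with the left-hand side itself).

F → ; a a: starts with ';'
Y → P ; P: starts with P
P → P , F: LEFT RECURSIVE (starts with P)
F → ε: starts with ε
P → , ,: starts with ','
F → Y: starts with Y
Y → a , ,: starts with a
F → a: starts with a

The grammar has direct left recursion on: P.

Answer: Yes, P is left-recursive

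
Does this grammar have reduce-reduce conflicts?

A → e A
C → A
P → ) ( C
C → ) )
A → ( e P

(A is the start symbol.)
No reduce-reduce conflicts

Augment with A' → A and build the canonical LR(0) collection (I0 = CLOSURE({[A' → . A]}), then GOTO on every symbol after a dot until no new states appear). It has 13 states:
  I0: { [A → . ( e P], [A → . e A], [A' → . A] }  — shift
  I1: { [A → ( . e P] }  — shift
  I2: { [A' → A .] }  — accept
  I3: { [A → . ( e P], [A → . e A], [A → e . A] }  — shift
  I4: { [A → e A .] }  — reduce
  I5: { [A → ( e . P], [P → . ) ( C] }  — shift
  I6: { [P → ) . ( C] }  — shift
  I7: { [A → ( e P .] }  — reduce
  I8: { [A → . ( e P], [A → . e A], [C → . ) )], [C → . A], [P → ) ( . C] }  — shift
  I9: { [C → ) . )] }  — shift
  I10: { [C → A .] }  — reduce
  I11: { [P → ) ( C .] }  — reduce
  I12: { [C → ) ) .] }  — reduce

No state contains more than one complete item.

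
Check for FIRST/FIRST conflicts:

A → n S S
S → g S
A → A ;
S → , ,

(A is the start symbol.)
FIRST sets of the non-terminals at (or reachable through a nullable prefix from) the front of some alternative:
  FIRST(A) = { 'n' }

Productions for A:
  A → n S S: FIRST = { 'n' }
  A → A ;: FIRST = { 'n' }
Productions for S:
  S → g S: FIRST = { 'g' }
  S → , ,: FIRST = { ',' }

Conflict for A: A → n S S and A → A ;
  Overlap: { 'n' }

Answer: Yes. A → n S S / A → A ';' on { 'n' }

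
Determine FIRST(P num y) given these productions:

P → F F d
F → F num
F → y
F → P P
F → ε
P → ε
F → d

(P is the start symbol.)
FIRST sets of the non-terminals involved (from the grammar, by fixed-point iteration):
  FIRST(P) = { 'd', 'num', 'y', ε }

To compute FIRST(P num y), process the symbols left to right:
Symbol P is a non-terminal. Add FIRST(P) \ {ε} = { 'd', 'num', 'y' }
P is nullable (ε ∈ FIRST(P)), continue to the next symbol.
Symbol num is a terminal. Add 'num' and stop.
FIRST(P num y) = { 'd', 'num', 'y' }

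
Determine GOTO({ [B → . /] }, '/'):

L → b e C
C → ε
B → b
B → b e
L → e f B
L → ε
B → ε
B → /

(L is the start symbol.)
GOTO(I, '/') = CLOSURE({ [A → αX.β] : [A → α.Xβ] ∈ I, X = '/' })

Items with dot before '/', with the dot advanced:
  [B → . /] → [B → / .]
Closure adds nothing (no advanced item has the dot before a non-terminal).

GOTO = { [B → / .] }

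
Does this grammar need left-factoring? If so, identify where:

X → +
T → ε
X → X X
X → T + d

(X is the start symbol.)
No, left-factoring is not needed

Left-factoring is needed when two productions for the same non-terminal
share a common prefix on the right-hand side.

Productions for X:
  X → +
  X → X X
  X → T + d

No common prefixes found.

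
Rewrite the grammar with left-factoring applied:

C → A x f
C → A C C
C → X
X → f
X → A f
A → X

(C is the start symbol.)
C → A C'
C' → x f
C' → C C
C → X
X → f
X → A f
A → X

Left-factoring transforms A → αβ₁ | αβ₂ into A → αA' and A' → β₁ | β₂
(α is the longest common prefix among the alternatives). Repeat until
no nonterminal has two alternatives with a common prefix.

Round 1: C has alternatives sharing prefix 'A'. Introduce C': C → A C'
  Add: C' → x f
  Add: C' → C C

No remaining common prefixes — done.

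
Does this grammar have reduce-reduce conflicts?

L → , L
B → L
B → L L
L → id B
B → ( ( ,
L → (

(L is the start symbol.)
Augment with L' → L and build the canonical LR(0) collection (I0 = CLOSURE({[L' → . L]}), then GOTO on every symbol after a dot until no new states appear). It has 12 states:
  I0: { [L → . (], [L → . , L], [L → . id B], [L' → . L] }  — shift
  I1: { [L → ( .] }  — reduce
  I2: { [L → , . L], [L → . (], [L → . , L], [L → . id B] }  — shift
  I3: { [L' → L .] }  — accept
  I4: { [B → . ( ( ,], [B → . L L], [B → . L], [L → . (], [L → . , L], [L → . id B], [L → id . B] }  — shift
  I5: { [B → ( . ( ,], [L → ( .] }  — shift, reduce
  I6: { [L → id B .] }  — reduce
  I7: { [B → L . L], [B → L .], [L → . (], [L → . , L], [L → . id B] }  — shift, reduce
  I8: { [B → L L .] }  — reduce
  I9: { [B → ( ( . ,] }  — shift
  I10: { [B → ( ( , .] }  — reduce
  I11: { [L → , L .] }  — reduce

No state contains more than one complete item.

Answer: No reduce-reduce conflicts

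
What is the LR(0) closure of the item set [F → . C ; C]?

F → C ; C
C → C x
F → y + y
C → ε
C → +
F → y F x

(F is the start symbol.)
{ [C → . +], [C → . C x], [C → .], [F → . C ; C] }

To compute CLOSURE, for each item [A → α.Bβ] where B is a non-terminal, add [B → .γ] for all productions B → γ; repeat for the newly added items until nothing changes.

Start with: [F → . C ; C]
  [F → . C ; C] has the dot before C: add [C → . C x], [C → .], [C → . +]
No further items can be added.

CLOSURE = { [C → . +], [C → . C x], [C → .], [F → . C ; C] }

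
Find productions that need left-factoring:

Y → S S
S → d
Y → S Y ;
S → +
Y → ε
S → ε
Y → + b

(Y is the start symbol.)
Yes, Y has productions with common prefix 'S'

Left-factoring is needed when two productions for the same non-terminal
share a common prefix on the right-hand side.

Productions for Y:
  Y → S S
  Y → S Y ;
  Y → ε
  Y → + b
Productions for S:
  S → d
  S → +
  S → ε

Found common prefix 'S' in productions for Y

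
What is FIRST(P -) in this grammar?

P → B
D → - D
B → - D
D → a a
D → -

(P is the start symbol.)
{ '-' }

FIRST sets of the non-terminals involved (from the grammar, by fixed-point iteration):
  FIRST(P) = { '-' }

To compute FIRST(P -), process the symbols left to right:
Symbol P is a non-terminal. Add FIRST(P) \ {ε} = { '-' }
P is not nullable (ε ∉ FIRST(P)), so stop here.
FIRST(P -) = { '-' }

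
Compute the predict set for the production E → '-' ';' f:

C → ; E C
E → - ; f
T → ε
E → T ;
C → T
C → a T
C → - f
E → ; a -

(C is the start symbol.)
PREDICT(E → '-' ';' f) = (FIRST(RHS) \ {ε}) ∪ (FOLLOW(E) if ε ∈ FIRST(RHS), i.e. RHS ⇒* ε)
FIRST('-' ';' f) = { '-' }
ε ∉ FIRST('-' ';' f), so FOLLOW(E) is not added.
PREDICT(E → '-' ';' f) = { '-' }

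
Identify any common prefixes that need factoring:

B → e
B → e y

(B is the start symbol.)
Yes, B has productions with common prefix 'e'

Left-factoring is needed when two productions for the same non-terminal
share a common prefix on the right-hand side.

Productions for B:
  B → e
  B → e y

Found common prefix 'e' in productions for B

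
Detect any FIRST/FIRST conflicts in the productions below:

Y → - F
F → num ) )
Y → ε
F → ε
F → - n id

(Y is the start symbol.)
No FIRST/FIRST conflicts.

A FIRST/FIRST conflict occurs when two productions N → α and N → β for the same non-terminal have FIRST(α) ∩ FIRST(β) ≠ ∅ (with ε ∈ FIRST of a nullable right-hand side, so two nullable alternatives also conflict).

Productions for Y:
  Y → - F: FIRST = { '-' }
  Y → ε: FIRST = { ε }
Productions for F:
  F → num ) ): FIRST = { 'num' }
  F → ε: FIRST = { ε }
  F → - n id: FIRST = { '-' }

All alternatives of each non-terminal have pairwise disjoint FIRST sets.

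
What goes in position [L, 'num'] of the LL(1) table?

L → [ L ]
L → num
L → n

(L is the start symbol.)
To find M[L, 'num'], we find productions for L where 'num' is in the predict set (PREDICT(N → α) = (FIRST(α) \ {ε}) ∪ (FOLLOW(N) if α ⇒* ε)).

L → [ L ]: PREDICT = { '[' }
L → num: PREDICT = { 'num' }
  'num' is in predict set, so this production goes in M[L, 'num']
L → n: PREDICT = { 'n' }

M[L, 'num'] = L → num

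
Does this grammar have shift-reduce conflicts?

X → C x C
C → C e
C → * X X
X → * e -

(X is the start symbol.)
Yes — I7: [X → C x C .] vs [C → C . e]

Augment with X' → X and build the canonical LR(0) collection (I0 = CLOSURE({[X' → . X]}), then GOTO on every symbol after a dot until no new states appear). It has 12 states:
  I0: { [C → . * X X], [C → . C e], [X → . * e -], [X → . C x C], [X' → . X] }  — shift
  I1: { [C → * . X X], [C → . * X X], [C → . C e], [X → * . e -], [X → . * e -], [X → . C x C] }  — shift
  I2: { [C → C . e], [X → C . x C] }  — shift
  I3: { [X' → X .] }  — accept
  I4: { [C → C e .] }  — reduce
  I5: { [C → . * X X], [C → . C e], [X → C x . C] }  — shift
  I6: { [C → * . X X], [C → . * X X], [C → . C e], [X → . * e -], [X → . C x C] }  — shift
  I7: { [C → C . e], [X → C x C .] }  — shift, reduce
  I8: { [C → * X . X], [C → . * X X], [C → . C e], [X → . * e -], [X → . C x C] }  — shift
  I9: { [C → * X X .] }  — reduce
  I10: { [X → * e . -] }  — shift
  I11: { [X → * e - .] }  — reduce

I7 contains reduce item [X → C x C .] and shift item [C → C . e] — shift-reduce conflict.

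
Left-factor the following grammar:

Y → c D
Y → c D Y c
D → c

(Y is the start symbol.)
Left-factoring transforms A → αβ₁ | αβ₂ into A → αA' and A' → β₁ | β₂
(α is the longest common prefix among the alternatives). Repeat until
no nonterminal has two alternatives with a common prefix.

Round 1: Y has alternatives sharing prefix 'c D'. Introduce Y': Y → c D Y'
  Add: Y' → ε
  Add: Y' → Y c

No remaining common prefixes — done.

Resulting grammar:
Y → c D Y'
Y' → ε
Y' → Y c
D → c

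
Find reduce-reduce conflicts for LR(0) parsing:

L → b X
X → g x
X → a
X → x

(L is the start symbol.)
A reduce-reduce conflict occurs when an LR(0) state has two complete items [A → α .] and [B → β .] — both call for a reduction, and with no lookahead the parser cannot choose between them.

Augment with L' → L and build the canonical LR(0) collection (I0 = CLOSURE({[L' → . L]}), then GOTO on every symbol after a dot until no new states appear). It has 8 states:
  I0: { [L → . b X], [L' → . L] }  — shift
  I1: { [L' → L .] }  — accept
  I2: { [L → b . X], [X → . a], [X → . g x], [X → . x] }  — shift
  I3: { [L → b X .] }  — reduce
  I4: { [X → a .] }  — reduce
  I5: { [X → g . x] }  — shift
  I6: { [X → x .] }  — reduce
  I7: { [X → g x .] }  — reduce

No state contains more than one complete item.

Answer: No reduce-reduce conflicts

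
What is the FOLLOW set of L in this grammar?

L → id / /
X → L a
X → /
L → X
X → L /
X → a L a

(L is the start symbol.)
To compute FOLLOW(L), find every occurrence of L on a right-hand side N → α L β: add FIRST(β) \ {ε}, and if β is empty or nullable also add FOLLOW(N). Iterate to a fixed point.

L is the start symbol, so $ ∈ FOLLOW(L).
In X → L a: L is followed by a, add FIRST(a) \ {ε} = { 'a' }
In X → L /: L is followed by '/', add FIRST('/') \ {ε} = { '/' }
In X → a L a: L is followed by a, add FIRST(a) \ {ε} = { 'a' }

Taking the union: FOLLOW(L) = { $, '/', 'a' }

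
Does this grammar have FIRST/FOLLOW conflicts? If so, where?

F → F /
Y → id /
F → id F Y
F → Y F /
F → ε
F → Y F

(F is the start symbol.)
A FIRST/FOLLOW conflict occurs when a non-terminal N has a nullable alternative N → β (β ⇒* ε) and another alternative N → α with FIRST(α) ∩ FOLLOW(N) ≠ ∅: on such a lookahead the parser cannot decide between expanding α and letting N vanish via β.

Nullable non-terminals: F.
FIRST sets used below: FIRST(F) = { '/', 'id', ε }, FIRST(Y) = { 'id' }

F: nullable alternative(s) F → ε; FOLLOW(F) = { $, '/', 'id' }
  F → F /: FIRST \ {ε} = { '/', 'id' } — overlaps FOLLOW(F) on { '/', 'id' }: CONFLICT
  F → id F Y: FIRST \ {ε} = { 'id' } — overlaps FOLLOW(F) on { 'id' }: CONFLICT
  F → Y F /: FIRST \ {ε} = { 'id' } — overlaps FOLLOW(F) on { 'id' }: CONFLICT
  F → ε: FIRST \ {ε} = { } — this is the only nullable alternative, skip
  F → Y F: FIRST \ {ε} = { 'id' } — overlaps FOLLOW(F) on { 'id' }: CONFLICT

Y has no nullable alternative, so no FIRST/FOLLOW check is needed there.

So the grammar has 4 FIRST/FOLLOW conflicts (marked CONFLICT above).

Answer: Yes. F → F '/' with FOLLOW(F) on { '/', 'id' }; F → id F Y with FOLLOW(F) on { 'id' }; F → Y F '/' with FOLLOW(F) on { 'id' }; F → Y F with FOLLOW(F) on { 'id' }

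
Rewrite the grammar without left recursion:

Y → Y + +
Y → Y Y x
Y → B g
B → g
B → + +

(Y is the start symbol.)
Y → B g Y'
Y' → + + Y'
Y' → Y x Y'
Y' → ε
B → g
B → + +

Y is directly left-recursive. The standard transformation for
  A → A α₁ | ... | A α_m | β₁ | ... | β_n
is
  A  → β₁ A' | ... | β_n A'
  A' → α₁ A' | ... | α_m A' | ε

Y → B g becomes Y → B g Y'
Y → Y + + becomes Y' → + + Y'
Y → Y Y x becomes Y' → Y x Y'
Add Y' → ε

Productions for other non-terminals are unchanged:
  B → g
  B → + +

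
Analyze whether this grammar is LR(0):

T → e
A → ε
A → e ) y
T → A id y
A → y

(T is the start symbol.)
A grammar is LR(0) if no state in the canonical LR(0) collection has:
  - both a shift item (dot before a terminal) and a complete item (shift-reduce conflict), or
  - two or more complete items (reduce-reduce conflict; the accept item [T' → T .] counts as a complete item here).

Augment with T' → T and build the canonical LR(0) collection (I0 = CLOSURE({[T' → . T]}), then GOTO on every symbol after a dot until no new states appear). It has 9 states:
  I0: { [A → . e ) y], [A → . y], [A → .], [T → . A id y], [T → . e], [T' → . T] }  — shift, reduce
  I1: { [T → A . id y] }  — shift
  I2: { [T' → T .] }  — accept
  I3: { [A → e . ) y], [T → e .] }  — shift, reduce
  I4: { [A → y .] }  — reduce
  I5: { [A → e ) . y] }  — shift
  I6: { [A → e ) y .] }  — reduce
  I7: { [T → A id . y] }  — shift
  I8: { [T → A id y .] }  — reduce

Conflict in state I0:
  Shift-reduce conflict between [A → .] and [A → . e ) y]
So the grammar is NOT LR(0).

Answer: No. Shift-reduce conflict between [A → .] and [A → . e ) y]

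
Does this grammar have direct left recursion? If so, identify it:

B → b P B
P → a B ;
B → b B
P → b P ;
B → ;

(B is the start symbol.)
No direct left recursion

Direct left recursion occurs when N → N α for some non-terminal N (the right-hand side begins with the left-hand side itself).

B → b P B: starts with b
P → a B ;: starts with a
B → b B: starts with b
P → b P ;: starts with b
B → ;: starts with ';'

No direct left recursion found.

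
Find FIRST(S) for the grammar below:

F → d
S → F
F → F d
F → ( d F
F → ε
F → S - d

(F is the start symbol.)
To compute FIRST(S), examine every production with S on the left-hand side, reading each right-hand side left to right until a non-nullable symbol is reached.

FIRST sets of the other non-terminals involved (by the same procedure, iterated to a fixed point):
  FIRST(F) = { '(', '-', 'd', ε }

From S → F:
  - F is a non-terminal: add FIRST(F) \ {ε} = { '(', '-', 'd' }
    F is nullable and nothing follows, so the whole right-hand side can vanish: ε ∈ FIRST(S)

Collecting: FIRST(S) = { '(', '-', 'd', ε }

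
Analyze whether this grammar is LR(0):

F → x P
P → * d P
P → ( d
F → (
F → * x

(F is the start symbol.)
Yes, the grammar is LR(0)

Augment with F' → F and build the canonical LR(0) collection (I0 = CLOSURE({[F' → . F]}), then GOTO on every symbol after a dot until no new states appear). It has 12 states:
  I0: { [F → . (], [F → . * x], [F → . x P], [F' → . F] }  — shift
  I1: { [F → ( .] }  — reduce
  I2: { [F → * . x] }  — shift
  I3: { [F' → F .] }  — accept
  I4: { [F → x . P], [P → . ( d], [P → . * d P] }  — shift
  I5: { [P → ( . d] }  — shift
  I6: { [P → * . d P] }  — shift
  I7: { [F → x P .] }  — reduce
  I8: { [P → * d . P], [P → . ( d], [P → . * d P] }  — shift
  I9: { [P → * d P .] }  — reduce
  I10: { [P → ( d .] }  — reduce
  I11: { [F → * x .] }  — reduce

Every state is either a pure shift/goto state or contains exactly one complete item and nothing to shift — no conflicts. The grammar is LR(0).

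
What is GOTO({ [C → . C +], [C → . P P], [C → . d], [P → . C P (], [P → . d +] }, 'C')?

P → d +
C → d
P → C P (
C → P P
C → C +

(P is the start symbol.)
{ [C → . C +], [C → . P P], [C → . d], [C → C . +], [P → . C P (], [P → . d +], [P → C . P (] }

GOTO(I, 'C') = CLOSURE({ [A → αX.β] : [A → α.Xβ] ∈ I, X = 'C' })

Items with dot before 'C', with the dot advanced:
  [C → . C +] → [C → C . +]
  [P → . C P (] → [P → C . P (]
Closure of the advanced items:
  [P → C . P (] has the dot before P: add [P → . d +], [P → . C P (]
  [P → . C P (] has the dot before C: add [C → . d], [C → . P P], [C → . C +]

GOTO = { [C → . C +], [C → . P P], [C → . d], [C → C . +], [P → . C P (], [P → . d +], [P → C . P (] }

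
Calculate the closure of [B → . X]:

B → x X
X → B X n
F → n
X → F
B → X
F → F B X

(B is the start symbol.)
Start with: [B → . X]
  [B → . X] has the dot before X: add [X → . B X n], [X → . F]
  [X → . B X n] has the dot before B: add [B → . x X]
  [X → . F] has the dot before F: add [F → . n], [F → . F B X]
No further items can be added.

CLOSURE = { [B → . X], [B → . x X], [F → . F B X], [F → . n], [X → . B X n], [X → . F] }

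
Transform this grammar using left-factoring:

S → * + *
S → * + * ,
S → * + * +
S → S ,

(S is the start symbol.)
S → * + * S'
S' → ε
S' → ,
S' → +
S → S ,

Left-factoring transforms A → αβ₁ | αβ₂ into A → αA' and A' → β₁ | β₂
(α is the longest common prefix among the alternatives). Repeat until
no nonterminal has two alternatives with a common prefix.

Round 1: S has alternatives sharing prefix '* + *'. Introduce S': S → * + * S'
  Add: S' → ε
  Add: S' → ,
  Add: S' → +

No remaining common prefixes — done.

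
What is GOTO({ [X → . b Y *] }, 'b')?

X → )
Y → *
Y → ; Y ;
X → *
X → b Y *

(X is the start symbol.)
GOTO(I, 'b') = CLOSURE({ [A → αX.β] : [A → α.Xβ] ∈ I, X = 'b' })

Items with dot before 'b', with the dot advanced:
  [X → . b Y *] → [X → b . Y *]
Closure of the advanced items:
  [X → b . Y *] has the dot before Y: add [Y → . *], [Y → . ; Y ;]

GOTO = { [X → b . Y *], [Y → . *], [Y → . ; Y ;] }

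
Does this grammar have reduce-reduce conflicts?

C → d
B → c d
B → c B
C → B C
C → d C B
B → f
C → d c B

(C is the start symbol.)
Augment with C' → C and build the canonical LR(0) collection (I0 = CLOSURE({[C' → . C]}), then GOTO on every symbol after a dot until no new states appear). It has 13 states:
  I0: { [B → . c B], [B → . c d], [B → . f], [C → . B C], [C → . d C B], [C → . d c B], [C → . d], [C' → . C] }  — shift
  I1: { [B → . c B], [B → . c d], [B → . f], [C → . B C], [C → . d C B], [C → . d c B], [C → . d], [C → B . C] }  — shift
  I2: { [C' → C .] }  — accept
  I3: { [B → . c B], [B → . c d], [B → . f], [B → c . B], [B → c . d] }  — shift
  I4: { [B → . c B], [B → . c d], [B → . f], [C → . B C], [C → . d C B], [C → . d c B], [C → . d], [C → d . C B], [C → d . c B], [C → d .] }  — shift, reduce
  I5: { [B → f .] }  — reduce
  I6: { [B → . c B], [B → . c d], [B → . f], [C → d C . B] }  — shift
  I7: { [B → . c B], [B → . c d], [B → . f], [B → c . B], [B → c . d], [C → d c . B] }  — shift
  I8: { [B → c B .], [C → d c B .] }  — 2 reduces
  I9: { [B → c d .] }  — reduce
  I10: { [C → d C B .] }  — reduce
  I11: { [B → c B .] }  — reduce
  I12: { [C → B C .] }  — reduce

I8 contains complete items [B → c B .], [C → d c B .] — reduce-reduce conflict.

Answer: Yes — I8: [B → c B .] vs [C → d c B .]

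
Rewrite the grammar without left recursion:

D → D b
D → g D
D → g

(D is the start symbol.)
D is directly left-recursive. The standard transformation for
  A → A α₁ | ... | A α_m | β₁ | ... | β_n
is
  A  → β₁ A' | ... | β_n A'
  A' → α₁ A' | ... | α_m A' | ε

D → g D becomes D → g D D'
D → g becomes D → g D'
D → D b becomes D' → b D'
Add D' → ε

Resulting grammar:
D → g D D'
D → g D'
D' → b D'
D' → ε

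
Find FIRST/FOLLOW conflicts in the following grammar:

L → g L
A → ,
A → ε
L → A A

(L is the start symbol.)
Yes. A → ',' with FOLLOW(A) on { ',' }

Nullable non-terminals: A, L.
FIRST sets used below: FIRST(A) = { ',', ε }

A: nullable alternative(s) A → ε; FOLLOW(A) = { $, ',' }
  A → ,: FIRST \ {ε} = { ',' } — overlaps FOLLOW(A) on { ',' }: CONFLICT
  A → ε: FIRST \ {ε} = { } — this is the only nullable alternative, skip

L: nullable alternative(s) L → A A; FOLLOW(L) = { $ }
  L → g L: FIRST \ {ε} = { 'g' } — disjoint from FOLLOW(L)
  L → A A: FIRST \ {ε} = { ',' } — this is the only nullable alternative, skip

So the grammar has 1 FIRST/FOLLOW conflict (marked CONFLICT above).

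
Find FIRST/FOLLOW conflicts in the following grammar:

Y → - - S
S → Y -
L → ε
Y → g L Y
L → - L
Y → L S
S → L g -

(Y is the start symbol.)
Nullable non-terminals: L.

L: nullable alternative(s) L → ε; FOLLOW(L) = { '-', 'g' }
  L → ε: FIRST \ {ε} = { } — this is the only nullable alternative, skip
  L → - L: FIRST \ {ε} = { '-' } — overlaps FOLLOW(L) on { '-' }: CONFLICT

S, Y have no nullable alternative, so no FIRST/FOLLOW check is needed there.

So the grammar has 1 FIRST/FOLLOW conflict (marked CONFLICT above).

Answer: Yes. L → '-' L with FOLLOW(L) on { '-' }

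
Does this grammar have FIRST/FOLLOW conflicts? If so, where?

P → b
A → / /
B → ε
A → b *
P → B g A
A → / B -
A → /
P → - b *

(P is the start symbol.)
Nullable non-terminals: B.
B has a nullable alternative but only one production, so nothing to check.

A, P have no nullable alternative, so no FIRST/FOLLOW check is needed there.

No FIRST/FOLLOW conflicts found.

Answer: No FIRST/FOLLOW conflicts.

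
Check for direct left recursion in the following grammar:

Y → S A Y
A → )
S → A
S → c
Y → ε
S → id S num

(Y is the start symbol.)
Direct left recursion occurs when N → N α for some non-terminal N (the right-hand side begins with the left-hand side itself).

Y → S A Y: starts with S
A → ): starts with ')'
S → A: starts with A
S → c: starts with c
Y → ε: starts with ε
S → id S num: starts with id

No direct left recursion found.

Answer: No direct left recursion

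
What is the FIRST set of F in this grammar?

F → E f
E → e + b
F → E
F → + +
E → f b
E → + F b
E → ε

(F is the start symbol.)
FIRST sets of the other non-terminals involved (by the same procedure, iterated to a fixed point):
  FIRST(E) = { '+', 'e', 'f', ε }

From F → E f:
  - E is a non-terminal: add FIRST(E) \ {ε} = { '+', 'e', 'f' }
    E is nullable, so continue to the next symbol
  - f is a terminal: add 'f' and stop
From F → E:
  - E is a non-terminal: add FIRST(E) \ {ε} = { '+', 'e', 'f' }
    E is nullable and nothing follows, so the whole right-hand side can vanish: ε ∈ FIRST(F)
From F → + +:
  - '+' is a terminal: add '+' and stop

Collecting: FIRST(F) = { '+', 'e', 'f', ε }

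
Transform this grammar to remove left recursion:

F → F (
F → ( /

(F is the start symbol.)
F is directly left-recursive. The standard transformation for
  A → A α₁ | ... | A α_m | β₁ | ... | β_n
is
  A  → β₁ A' | ... | β_n A'
  A' → α₁ A' | ... | α_m A' | ε

F → ( / becomes F → ( / F'
F → F ( becomes F' → ( F'
Add F' → ε

Resulting grammar:
F → ( / F'
F' → ( F'
F' → ε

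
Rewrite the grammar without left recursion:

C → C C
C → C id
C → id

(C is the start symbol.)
C is directly left-recursive. The standard transformation for
  A → A α₁ | ... | A α_m | β₁ | ... | β_n
is
  A  → β₁ A' | ... | β_n A'
  A' → α₁ A' | ... | α_m A' | ε

C → id becomes C → id C'
C → C C becomes C' → C C'
C → C id becomes C' → id C'
Add C' → ε

Resulting grammar:
C → id C'
C' → C C'
C' → id C'
C' → ε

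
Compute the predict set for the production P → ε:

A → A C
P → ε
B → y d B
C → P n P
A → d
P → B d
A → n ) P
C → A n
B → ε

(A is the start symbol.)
{ $, 'd', 'n', 'y' }

PREDICT(P → ε) = (FIRST(RHS) \ {ε}) ∪ (FOLLOW(P) if ε ∈ FIRST(RHS), i.e. RHS ⇒* ε)
The right-hand side is ε (FIRST(ε) = { ε }), so the predict set is FOLLOW(P) = { $, 'd', 'n', 'y' }
PREDICT(P → ε) = { $, 'd', 'n', 'y' }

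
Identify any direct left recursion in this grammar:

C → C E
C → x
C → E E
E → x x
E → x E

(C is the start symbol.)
Direct left recursion occurs when N → N α for some non-terminal N (the right-hand side begins with the left-hand side itself).

C → C E: LEFT RECURSIVE (starts with C)
C → x: starts with x
C → E E: starts with E
E → x x: starts with x
E → x E: starts with x

The grammar has direct left recursion on: C.

Answer: Yes, C is left-recursive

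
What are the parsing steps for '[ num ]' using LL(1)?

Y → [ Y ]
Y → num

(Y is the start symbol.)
Stack is shown with the top on the left.

Stack    Input      Action
--------------------------
Y $      [ num ] $  output Y → [ Y ]
[ Y ] $  [ num ] $  match '['
Y ] $    num ] $    output Y → num
num ] $  num ] $    match 'num'
] $      ] $        match ']'
$        $          accept

The string is accepted.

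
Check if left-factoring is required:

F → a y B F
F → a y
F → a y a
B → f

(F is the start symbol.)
Left-factoring is needed when two productions for the same non-terminal
share a common prefix on the right-hand side.

Productions for F:
  F → a y B F
  F → a y
  F → a y a

Found common prefix 'a y' in productions for F

Answer: Yes, F has productions with common prefix 'a y'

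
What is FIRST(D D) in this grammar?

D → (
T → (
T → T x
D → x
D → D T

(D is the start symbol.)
FIRST sets of the non-terminals involved (from the grammar, by fixed-point iteration):
  FIRST(D) = { '(', 'x' }

To compute FIRST(D D), process the symbols left to right:
Symbol D is a non-terminal. Add FIRST(D) \ {ε} = { '(', 'x' }
D is not nullable (ε ∉ FIRST(D)), so stop here.
FIRST(D D) = { '(', 'x' }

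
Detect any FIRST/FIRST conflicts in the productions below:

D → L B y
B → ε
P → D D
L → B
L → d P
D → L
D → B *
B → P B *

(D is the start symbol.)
A FIRST/FIRST conflict occurs when two productions N → α and N → β for the same non-terminal have FIRST(α) ∩ FIRST(β) ≠ ∅ (with ε ∈ FIRST of a nullable right-hand side, so two nullable alternatives also conflict).

FIRST sets of the non-terminals at (or reachable through a nullable prefix from) the front of some alternative:
  FIRST(L) = { '*', 'd', 'y', ε }
  FIRST(B) = { '*', 'd', 'y', ε }
  FIRST(P) = { '*', 'd', 'y', ε }

Productions for D:
  D → L B y: FIRST = { '*', 'd', 'y' }
  D → L: FIRST = { '*', 'd', 'y', ε }
  D → B *: FIRST = { '*', 'd', 'y' }
Productions for B:
  B → ε: FIRST = { ε }
  B → P B *: FIRST = { '*', 'd', 'y' }
Productions for L:
  L → B: FIRST = { '*', 'd', 'y', ε }
  L → d P: FIRST = { 'd' }
P has only one production, so no FIRST/FIRST conflict is possible there.

Conflict for D: D → L B y and D → L
  Overlap: { '*', 'd', 'y' }
Conflict for D: D → L B y and D → B *
  Overlap: { '*', 'd', 'y' }
Conflict for D: D → L and D → B *
  Overlap: { '*', 'd', 'y' }
Conflict for L: L → B and L → d P
  Overlap: { 'd' }

Answer: Yes. D → L B y / D → L on { '*', 'd', 'y' }; D → L B y / D → B '*' on { '*', 'd', 'y' }; D → L / D → B '*' on { '*', 'd', 'y' }; L → B / L → d P on { 'd' }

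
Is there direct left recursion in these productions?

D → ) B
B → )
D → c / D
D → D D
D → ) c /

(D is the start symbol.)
Direct left recursion occurs when N → N α for some non-terminal N (the right-hand side begins with the left-hand side itself).

D → ) B: starts with ')'
B → ): starts with ')'
D → c / D: starts with c
D → D D: LEFT RECURSIVE (starts with D)
D → ) c /: starts with ')'

The grammar has direct left recursion on: D.

Answer: Yes, D is left-recursive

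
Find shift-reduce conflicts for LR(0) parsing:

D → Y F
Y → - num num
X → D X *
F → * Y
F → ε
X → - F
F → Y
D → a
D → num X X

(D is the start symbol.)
Yes — I3: [F → .] vs [F → . * Y]; I6: [F → .] vs [F → . * Y]

Augment with D' → D and build the canonical LR(0) collection (I0 = CLOSURE({[D' → . D]}), then GOTO on every symbol after a dot until no new states appear). It has 19 states:
  I0: { [D → . Y F], [D → . a], [D → . num X X], [D' → . D], [Y → . - num num] }  — shift
  I1: { [Y → - . num num] }  — shift
  I2: { [D' → D .] }  — accept
  I3: { [D → Y . F], [F → . * Y], [F → . Y], [F → .], [Y → . - num num] }  — shift, reduce
  I4: { [D → a .] }  — reduce
  I5: { [D → . Y F], [D → . a], [D → . num X X], [D → num . X X], [X → . - F], [X → . D X *], [Y → . - num num] }  — shift
  I6: { [F → . * Y], [F → . Y], [F → .], [X → - . F], [Y → - . num num], [Y → . - num num] }  — shift, reduce
  I7: { [D → . Y F], [D → . a], [D → . num X X], [X → . - F], [X → . D X *], [X → D . X *], [Y → . - num num] }  — shift
  I8: { [D → . Y F], [D → . a], [D → . num X X], [D → num X . X], [X → . - F], [X → . D X *], [Y → . - num num] }  — shift
  I9: { [D → num X X .] }  — reduce
  I10: { [X → D X . *] }  — shift
  I11: { [X → D X * .] }  — reduce
  I12: { [F → * . Y], [Y → . - num num] }  — shift
  I13: { [X → - F .] }  — reduce
  I14: { [F → Y .] }  — reduce
  I15: { [Y → - num . num] }  — shift
  I16: { [Y → - num num .] }  — reduce
  I17: { [F → * Y .] }  — reduce
  I18: { [D → Y F .] }  — reduce

I3 contains reduce item [F → .] and shift items [F → . * Y], [Y → . - num num] — shift-reduce conflict.
I6 contains reduce item [F → .] and shift items [F → . * Y], [Y → . - num num], [Y → - . num num] — shift-reduce conflict.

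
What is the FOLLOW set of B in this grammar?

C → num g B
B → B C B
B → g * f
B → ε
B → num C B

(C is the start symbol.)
{ $, 'g', 'num' }

To compute FOLLOW(B), find every occurrence of B on a right-hand side N → α B β: add FIRST(β) \ {ε}, and if β is empty or nullable also add FOLLOW(N). Iterate to a fixed point.

In C → num g B: B is at the end, add FOLLOW(C)
In B → B C B: B is followed by C B, add FIRST(C B) \ {ε} = { 'num' }
In B → B C B: B is at the end; this adds FOLLOW(B) to itself — nothing new
In B → num C B: B is at the end; this adds FOLLOW(B) to itself — nothing new

The FOLLOW sets referred to above (computed the same way, to a fixed point):
  FOLLOW(C) = { $, 'g', 'num' }

Taking the union: FOLLOW(B) = { $, 'g', 'num' }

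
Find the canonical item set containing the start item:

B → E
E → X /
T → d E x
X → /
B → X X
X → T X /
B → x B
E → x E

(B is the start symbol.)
First, augment the grammar with B' → B
I₀ = CLOSURE({ [B' → . B] }):
  [B' → . B] has the dot before B: add [B → . E], [B → . X X], [B → . x B]
  [B → . E] has the dot before E: add [E → . X /], [E → . x E]
  [B → . X X] has the dot before X: add [X → . /], [X → . T X /]
  [X → . T X /] has the dot before T: add [T → . d E x]
No further items can be added.

I₀ = { [B → . E], [B → . X X], [B → . x B], [B' → . B], [E → . X /], [E → . x E], [T → . d E x], [X → . /], [X → . T X /] }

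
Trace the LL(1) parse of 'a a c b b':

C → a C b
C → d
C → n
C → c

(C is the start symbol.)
LL(1) parsing maintains a stack (initially the start symbol over $) and the input. At each step: if the stack top is a terminal, match it against the current input token; if it is a non-terminal N, replace it with the RHS of M[N, lookahead] (the unique production whose predict set contains the lookahead).

Stack is shown with the top on the left.

Stack      Input        Action
------------------------------
C $        a a c b b $  output C → a C b
a C b $    a a c b b $  match 'a'
C b $      a c b b $    output C → a C b
a C b b $  a c b b $    match 'a'
C b b $    c b b $      output C → c
c b b $    c b b $      match 'c'
b b $      b b $        match 'b'
b $        b $          match 'b'
$          $            accept

The string is accepted.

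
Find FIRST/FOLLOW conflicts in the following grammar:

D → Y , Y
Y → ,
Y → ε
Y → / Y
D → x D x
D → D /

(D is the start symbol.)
A FIRST/FOLLOW conflict occurs when a non-terminal N has a nullable alternative N → β (β ⇒* ε) and another alternative N → α with FIRST(α) ∩ FOLLOW(N) ≠ ∅: on such a lookahead the parser cannot decide between expanding α and letting N vanish via β.

Nullable non-terminals: Y.

Y: nullable alternative(s) Y → ε; FOLLOW(Y) = { $, ',', '/', 'x' }
  Y → ,: FIRST \ {ε} = { ',' } — overlaps FOLLOW(Y) on { ',' }: CONFLICT
  Y → ε: FIRST \ {ε} = { } — this is the only nullable alternative, skip
  Y → / Y: FIRST \ {ε} = { '/' } — overlaps FOLLOW(Y) on { '/' }: CONFLICT

D has no nullable alternative, so no FIRST/FOLLOW check is needed there.

So the grammar has 2 FIRST/FOLLOW conflicts (marked CONFLICT above).

Answer: Yes. Y → ',' with FOLLOW(Y) on { ',' }; Y → '/' Y with FOLLOW(Y) on { '/' }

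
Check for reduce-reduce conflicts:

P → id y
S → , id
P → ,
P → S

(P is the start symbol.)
No reduce-reduce conflicts

Augment with P' → P and build the canonical LR(0) collection (I0 = CLOSURE({[P' → . P]}), then GOTO on every symbol after a dot until no new states appear). It has 7 states:
  I0: { [P → . ,], [P → . S], [P → . id y], [P' → . P], [S → . , id] }  — shift
  I1: { [P → , .], [S → , . id] }  — shift, reduce
  I2: { [P' → P .] }  — accept
  I3: { [P → S .] }  — reduce
  I4: { [P → id . y] }  — shift
  I5: { [P → id y .] }  — reduce
  I6: { [S → , id .] }  — reduce

No state contains more than one complete item.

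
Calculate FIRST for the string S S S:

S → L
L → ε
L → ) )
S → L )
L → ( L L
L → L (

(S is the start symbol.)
{ '(', ')', ε }

FIRST sets of the non-terminals involved (from the grammar, by fixed-point iteration):
  FIRST(S) = { '(', ')', ε }

To compute FIRST(S S S), process the symbols left to right:
Symbol S is a non-terminal. Add FIRST(S) \ {ε} = { '(', ')' }
S is nullable (ε ∈ FIRST(S)), continue to the next symbol.
Symbol S is a non-terminal. Add FIRST(S) \ {ε} = { '(', ')' }
S is nullable (ε ∈ FIRST(S)), continue to the next symbol.
Symbol S is a non-terminal. Add FIRST(S) \ {ε} = { '(', ')' }
S is nullable (ε ∈ FIRST(S)), continue to the next symbol.
All symbols are nullable, so ε is in the result.
FIRST(S S S) = { '(', ')', ε }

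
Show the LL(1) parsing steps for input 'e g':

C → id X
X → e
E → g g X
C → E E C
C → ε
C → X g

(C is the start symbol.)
Stack is shown with the top on the left.

Stack  Input  Action
--------------------
C $    e g $  output C → X g
X g $  e g $  output X → e
e g $  e g $  match 'e'
g $    g $    match 'g'
$      $      accept

The string is accepted.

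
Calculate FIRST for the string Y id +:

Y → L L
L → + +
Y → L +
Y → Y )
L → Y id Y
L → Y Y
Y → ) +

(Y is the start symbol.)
{ ')', '+' }

FIRST sets of the non-terminals involved (from the grammar, by fixed-point iteration):
  FIRST(Y) = { ')', '+' }

To compute FIRST(Y id +), process the symbols left to right:
Symbol Y is a non-terminal. Add FIRST(Y) \ {ε} = { ')', '+' }
Y is not nullable (ε ∉ FIRST(Y)), so stop here.
FIRST(Y id +) = { ')', '+' }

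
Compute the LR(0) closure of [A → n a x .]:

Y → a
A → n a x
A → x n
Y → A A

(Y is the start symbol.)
{ [A → n a x .] }

To compute CLOSURE, for each item [A → α.Bβ] where B is a non-terminal, add [B → .γ] for all productions B → γ; repeat for the newly added items until nothing changes.

Start with: [A → n a x .]
The dot is at the end, so nothing is added.

CLOSURE = { [A → n a x .] }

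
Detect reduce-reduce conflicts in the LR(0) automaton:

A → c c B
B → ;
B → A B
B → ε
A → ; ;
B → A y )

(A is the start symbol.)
A reduce-reduce conflict occurs when an LR(0) state has two complete items [A → α .] and [B → β .] — both call for a reduction, and with no lookahead the parser cannot choose between them.

Augment with A' → A and build the canonical LR(0) collection (I0 = CLOSURE({[A' → . A]}), then GOTO on every symbol after a dot until no new states appear). It has 12 states:
  I0: { [A → . ; ;], [A → . c c B], [A' → . A] }  — shift
  I1: { [A → ; . ;] }  — shift
  I2: { [A' → A .] }  — accept
  I3: { [A → c . c B] }  — shift
  I4: { [A → . ; ;], [A → . c c B], [A → c c . B], [B → . ;], [B → . A B], [B → . A y )], [B → .] }  — shift, reduce
  I5: { [A → ; . ;], [B → ; .] }  — shift, reduce
  I6: { [A → . ; ;], [A → . c c B], [B → . ;], [B → . A B], [B → . A y )], [B → .], [B → A . B], [B → A . y )] }  — shift, reduce
  I7: { [A → c c B .] }  — reduce
  I8: { [B → A B .] }  — reduce
  I9: { [B → A y . )] }  — shift
  I10: { [B → A y ) .] }  — reduce
  I11: { [A → ; ; .] }  — reduce

No state contains more than one complete item.

Answer: No reduce-reduce conflicts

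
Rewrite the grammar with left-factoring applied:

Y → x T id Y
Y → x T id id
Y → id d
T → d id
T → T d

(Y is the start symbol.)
Y → x T id Y'
Y' → Y
Y' → id
Y → id d
T → d id
T → T d

Left-factoring transforms A → αβ₁ | αβ₂ into A → αA' and A' → β₁ | β₂
(α is the longest common prefix among the alternatives). Repeat until
no nonterminal has two alternatives with a common prefix.

Round 1: Y has alternatives sharing prefix 'x T id'. Introduce Y': Y → x T id Y'
  Add: Y' → Y
  Add: Y' → id

No remaining common prefixes — done.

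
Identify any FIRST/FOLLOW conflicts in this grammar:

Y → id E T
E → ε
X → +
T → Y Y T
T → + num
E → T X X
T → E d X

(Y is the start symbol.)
A FIRST/FOLLOW conflict occurs when a non-terminal N has a nullable alternative N → β (β ⇒* ε) and another alternative N → α with FIRST(α) ∩ FOLLOW(N) ≠ ∅: on such a lookahead the parser cannot decide between expanding α and letting N vanish via β.

Nullable non-terminals: E.
FIRST sets used below: FIRST(T) = { '+', 'd', 'id' }

E: nullable alternative(s) E → ε; FOLLOW(E) = { '+', 'd', 'id' }
  E → ε: FIRST \ {ε} = { } — this is the only nullable alternative, skip
  E → T X X: FIRST \ {ε} = { '+', 'd', 'id' } — overlaps FOLLOW(E) on { '+', 'd', 'id' }: CONFLICT

T, X, Y have no nullable alternative, so no FIRST/FOLLOW check is needed there.

So the grammar has 1 FIRST/FOLLOW conflict (marked CONFLICT above).

Answer: Yes. E → T X X with FOLLOW(E) on { '+', 'd', 'id' }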